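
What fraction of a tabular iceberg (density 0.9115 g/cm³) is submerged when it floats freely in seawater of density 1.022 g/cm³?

0.892

Submerged fraction = ρ_obj/ρ_fluid = 0.9115/1.022 = 0.892.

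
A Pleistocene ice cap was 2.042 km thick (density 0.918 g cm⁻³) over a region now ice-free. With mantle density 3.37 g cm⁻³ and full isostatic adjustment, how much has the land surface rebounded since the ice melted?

Removing the load lets mantle flow back in; uplift u satisfies ρ_ice t = ρ_m u.
u = t ρ_ice/ρ_m = 2.042 km × 0.918/3.37 = 0.556 km.

0.556 km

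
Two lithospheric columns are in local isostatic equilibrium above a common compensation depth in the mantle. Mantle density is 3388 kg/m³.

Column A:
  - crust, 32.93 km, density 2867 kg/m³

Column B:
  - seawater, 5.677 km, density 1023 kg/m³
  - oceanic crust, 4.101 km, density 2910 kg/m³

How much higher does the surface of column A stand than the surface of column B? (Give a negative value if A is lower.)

For any compensation level in the mantle, the mantle terms cancel and isostasy reduces to e = (Σt_A − Σt_B) − (Σ(ρt)_A − Σ(ρt)_B) / ρ_m.
Σt_A = 32.93 km; Σt_B = 9.778 km; Σ(ρt)_A = 94410.31; Σ(ρt)_B = 17741.481 (in km·kg/m³).
e = (32.93 − 9.778) − (94410.31 − 17741.481) / 3388 = 0.522 km.

0.522 km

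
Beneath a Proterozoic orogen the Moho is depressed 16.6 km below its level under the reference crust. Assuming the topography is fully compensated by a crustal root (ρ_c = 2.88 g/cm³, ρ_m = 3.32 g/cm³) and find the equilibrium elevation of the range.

Isostatic balance requires: ρ_c h = (ρ_m − ρ_c) r.
h = r (ρ_m − ρ_c) / ρ_c = 16.6 km × (3.32 − 2.88) / 2.88 = 2.54 km.

2.54 km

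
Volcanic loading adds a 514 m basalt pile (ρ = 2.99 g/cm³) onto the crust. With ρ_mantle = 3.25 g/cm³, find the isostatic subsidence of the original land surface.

Subaerial loading: s = t ρ_load / ρ_m.
s = 514 m × 2.99/3.25 = 473 m.

473 m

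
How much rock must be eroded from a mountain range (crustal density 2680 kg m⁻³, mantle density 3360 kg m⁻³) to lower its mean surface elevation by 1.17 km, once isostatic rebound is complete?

5.78 km

Net drop Δ = e − u = e − e ρ_c/ρ_m = e (ρ_m − ρ_c)/ρ_m.
e = Δ ρ_m/(ρ_m − ρ_c) = 1.17 km × 3360/680 = 5.78 km.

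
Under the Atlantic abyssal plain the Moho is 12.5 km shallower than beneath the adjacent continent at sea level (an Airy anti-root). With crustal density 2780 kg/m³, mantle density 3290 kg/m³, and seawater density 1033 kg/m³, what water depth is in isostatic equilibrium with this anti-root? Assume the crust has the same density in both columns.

Replacing a thickness d of crust by seawater at the top must be balanced by replacing crust with mantle at the base: d (ρ_c − ρ_w) = a (ρ_m − ρ_c).
d = a (ρ_m − ρ_c)/(ρ_c − ρ_w) = 12.5 km × 510/1747 = 3.65 km.

3.65 km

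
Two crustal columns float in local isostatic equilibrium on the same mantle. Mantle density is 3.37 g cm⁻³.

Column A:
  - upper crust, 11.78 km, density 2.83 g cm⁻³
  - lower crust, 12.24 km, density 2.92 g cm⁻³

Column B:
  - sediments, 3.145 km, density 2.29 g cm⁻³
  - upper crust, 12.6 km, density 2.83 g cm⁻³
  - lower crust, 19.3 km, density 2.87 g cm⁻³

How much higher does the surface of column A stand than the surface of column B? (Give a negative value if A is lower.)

For any compensation level in the mantle, the mantle terms cancel and isostasy reduces to e = (Σt_A − Σt_B) − (Σ(ρt)_A − Σ(ρt)_B) / ρ_m.
Σt_A = 24.02 km; Σt_B = 35.045 km; Σ(ρt)_A = 69.0782; Σ(ρt)_B = 98.25105 (in km·g cm⁻³).
e = (24.02 − 35.045) − (69.0782 − 98.25105) / 3.37 = −2.37 km.

−2.37 km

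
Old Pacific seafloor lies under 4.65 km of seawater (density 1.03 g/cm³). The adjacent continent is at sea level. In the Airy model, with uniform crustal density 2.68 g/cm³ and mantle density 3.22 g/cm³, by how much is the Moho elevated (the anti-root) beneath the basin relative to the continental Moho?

14.2 km

For local isostatic compensation: replacing crust with seawater at the top is compensated by replacing crust with mantle at the base: d (ρ_c − ρ_w) = a (ρ_m − ρ_c).
a = d (ρ_c − ρ_w)/(ρ_m − ρ_c) = 4.65 km × 1.65/0.54 = 14.2 km.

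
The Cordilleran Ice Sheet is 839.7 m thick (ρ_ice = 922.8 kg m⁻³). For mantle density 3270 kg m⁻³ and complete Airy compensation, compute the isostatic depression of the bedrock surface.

For local isostatic compensation: the ice load ρ_ice t is balanced by mantle displaced below, ρ_m s.
s = t ρ_ice / ρ_m = 839.7 m × 922.8/3270 = 237 m.

237 m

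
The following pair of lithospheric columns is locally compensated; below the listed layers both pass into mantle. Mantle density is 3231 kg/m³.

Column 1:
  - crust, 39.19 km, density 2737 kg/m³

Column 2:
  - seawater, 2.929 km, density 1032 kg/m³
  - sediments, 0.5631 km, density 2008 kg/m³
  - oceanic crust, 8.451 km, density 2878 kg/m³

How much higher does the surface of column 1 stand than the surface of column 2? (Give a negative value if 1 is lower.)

For any compensation level in the mantle, the mantle terms cancel and isostasy reduces to e = (Σt_1 − Σt_2) − (Σ(ρt)_1 − Σ(ρt)_2) / ρ_m.
Σt_1 = 39.19 km; Σt_2 = 11.9431 km; Σ(ρt)_1 = 107263.03; Σ(ρt)_2 = 28475.4108 (in km·kg/m³).
e = (39.19 − 11.9431) − (107263.03 − 28475.4108) / 3231 = 2.86 km.

2.86 km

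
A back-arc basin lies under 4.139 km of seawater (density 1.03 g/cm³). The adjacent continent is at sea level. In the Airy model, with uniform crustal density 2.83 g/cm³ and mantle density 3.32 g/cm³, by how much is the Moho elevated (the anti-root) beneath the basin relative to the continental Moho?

15.2 km

For local isostatic compensation: replacing crust with seawater at the top is compensated by replacing crust with mantle at the base: d (ρ_c − ρ_w) = a (ρ_m − ρ_c).
a = d (ρ_c − ρ_w)/(ρ_m − ρ_c) = 4.139 km × 1.8/0.49 = 15.2 km.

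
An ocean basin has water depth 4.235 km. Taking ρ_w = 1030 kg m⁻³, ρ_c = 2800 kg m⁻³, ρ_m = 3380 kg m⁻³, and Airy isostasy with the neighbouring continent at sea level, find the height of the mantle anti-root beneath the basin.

Balancing pressure at the compensation depth: replacing crust with seawater at the top is compensated by replacing crust with mantle at the base: d (ρ_c − ρ_w) = a (ρ_m − ρ_c).
a = d (ρ_c − ρ_w)/(ρ_m − ρ_c) = 4.235 km × 1770/580 = 12.9 km.

12.9 km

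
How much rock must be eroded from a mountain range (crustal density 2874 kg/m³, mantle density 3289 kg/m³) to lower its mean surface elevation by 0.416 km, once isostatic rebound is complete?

Net drop Δ = e − u = e − e ρ_c/ρ_m = e (ρ_m − ρ_c)/ρ_m.
e = Δ ρ_m/(ρ_m − ρ_c) = 0.416 km × 3289/415 = 3.3 km.

3.3 km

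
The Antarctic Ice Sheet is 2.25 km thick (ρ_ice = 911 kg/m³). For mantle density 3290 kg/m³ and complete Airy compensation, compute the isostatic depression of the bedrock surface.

0.623 km

For local isostatic compensation: the ice load ρ_ice t is balanced by mantle displaced below, ρ_m s.
s = t ρ_ice / ρ_m = 2.25 km × 911/3290 = 0.623 km.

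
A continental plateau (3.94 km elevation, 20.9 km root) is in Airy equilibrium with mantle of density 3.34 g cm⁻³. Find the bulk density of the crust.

ρ_c h = (ρ_m − ρ_c) r → ρ_c (h + r) = ρ_m r → ρ_c = ρ_m r / (h + r).
ρ_c = 3.34 × 20.9 km / (3.94 km + 20.9 km) = 2.81 g cm⁻³.

2.81 g cm⁻³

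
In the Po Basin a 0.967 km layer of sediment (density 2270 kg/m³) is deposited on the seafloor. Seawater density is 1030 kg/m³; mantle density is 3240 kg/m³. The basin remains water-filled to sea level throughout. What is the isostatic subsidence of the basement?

0.543 km

Submarine loading: the sediment displaces seawater, and the subsidence is in turn flooded, so s (ρ_m − ρ_w) = t (ρ_sed − ρ_w).
s = 0.967 km × (2270 − 1030) / (3240 − 1030) = 0.543 km.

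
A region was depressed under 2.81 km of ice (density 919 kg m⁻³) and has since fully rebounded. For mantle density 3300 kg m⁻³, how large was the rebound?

0.783 km

Removing the load lets mantle flow back in; uplift u satisfies ρ_ice t = ρ_m u.
u = t ρ_ice/ρ_m = 2.81 km × 919/3300 = 0.783 km.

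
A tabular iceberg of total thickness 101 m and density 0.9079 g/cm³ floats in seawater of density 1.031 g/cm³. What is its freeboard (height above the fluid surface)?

12.1 m

Floating equilibrium: submerged depth d = t ρ_obj/ρ_fluid = 101 m × 0.9079/1.031 = 88.94 m.
Freeboard = t − d = 101 m − 88.94 m = 12.1 m.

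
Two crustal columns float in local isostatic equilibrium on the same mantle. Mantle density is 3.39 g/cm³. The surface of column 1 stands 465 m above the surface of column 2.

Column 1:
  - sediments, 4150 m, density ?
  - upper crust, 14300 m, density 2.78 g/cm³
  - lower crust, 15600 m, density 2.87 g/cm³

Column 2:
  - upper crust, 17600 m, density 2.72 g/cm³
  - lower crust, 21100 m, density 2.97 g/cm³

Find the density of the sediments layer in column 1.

2.09 g/cm³

Take the compensation level at the base of the deeper column (depth z_c below the surface of column 1) and equate Σ ρ_i t_i down to z_c; mantle fills any gap and the z_c terms cancel.
Column 1: 4150×ρ + 14300×2.78 + 15600×2.87 + (z_c − 34050)×3.39
Column 2: 465×0 + 17600×2.72 + 21100×2.97 + (z_c − 465 − 38700)×3.39
The z_c×3.39 term appears on both sides and cancels. Collect the known terms of each column as K = Σ(ρt)_known − 3.39 × (depth of known layers): K_1 = 84526 − 3.39×34050 = −30903.5; K_2 = 110539 − 3.39×(465 + 38700) = −22230.35.
Balance: K_1 + 4150×ρ = K_2, so ρ = (K_2 − K_1)/4150 = 8673.15/4150 = 2.09 g/cm³.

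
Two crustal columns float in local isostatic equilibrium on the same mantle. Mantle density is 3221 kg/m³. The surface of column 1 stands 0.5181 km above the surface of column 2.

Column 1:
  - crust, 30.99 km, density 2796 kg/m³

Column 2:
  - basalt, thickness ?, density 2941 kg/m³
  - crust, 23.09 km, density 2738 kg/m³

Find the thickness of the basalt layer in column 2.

Take the compensation level at the base of the deeper column (depth z_c below the surface of column 1) and equate Σ ρ_i t_i down to z_c; mantle fills any gap and the z_c terms cancel.
Column 1: 30.99×2796 + (z_c − 30.99)×3221
Column 2: 0.5181×0 + x×2941 + 23.09×2738 + (z_c − 0.5181 − 23.09 − x)×3221
The z_c×3221 term appears on both sides and cancels. Collect the known terms of each column as K = Σ(ρt)_known − 3221 × (depth of known layers): K_1 = 86648.04 − 3221×30.99 = −13170.75; K_2 = 63220.42 − 3221×(0.5181 + 23.09) = −12821.2701.
Balance: K_1 = K_2 − x×(3221 − 2941), so x = (K_2 − K_1)/(3221 − 2941) = 349.48/280 = 1.25 km.

1.25 km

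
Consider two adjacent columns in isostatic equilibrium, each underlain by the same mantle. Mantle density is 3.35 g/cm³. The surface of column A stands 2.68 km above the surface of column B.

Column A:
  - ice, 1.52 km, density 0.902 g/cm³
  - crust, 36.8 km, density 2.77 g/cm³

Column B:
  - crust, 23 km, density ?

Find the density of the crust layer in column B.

Take the compensation level at the base of the deeper column (depth z_c below the surface of column A) and equate Σ ρ_i t_i down to z_c; mantle fills any gap and the z_c terms cancel.
Column A: 1.52×0.902 + 36.8×2.77 + (z_c − 38.32)×3.35
Column B: 2.68×0 + 23×ρ + (z_c − 2.68 − 23)×3.35
The z_c×3.35 term appears on both sides and cancels. Collect the known terms of each column as K = Σ(ρt)_known − 3.35 × (depth of known layers): K_A = 103.30704 − 3.35×38.32 = −25.06496; K_B = 0 − 3.35×(2.68 + 23) = −86.028.
Balance: K_A = K_B + 23×ρ, so ρ = (K_A − K_B)/23 = 60.963/23 = 2.65 g/cm³.

2.65 g/cm³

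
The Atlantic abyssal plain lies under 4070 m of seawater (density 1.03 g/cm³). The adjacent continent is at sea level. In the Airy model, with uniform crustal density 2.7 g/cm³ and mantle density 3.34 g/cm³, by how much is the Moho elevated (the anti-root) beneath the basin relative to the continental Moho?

10600 m

For local isostatic compensation: replacing crust with seawater at the top is compensated by replacing crust with mantle at the base: d (ρ_c − ρ_w) = a (ρ_m − ρ_c).
a = d (ρ_c − ρ_w)/(ρ_m − ρ_c) = 4070 m × 1.67/0.64 = 10600 m.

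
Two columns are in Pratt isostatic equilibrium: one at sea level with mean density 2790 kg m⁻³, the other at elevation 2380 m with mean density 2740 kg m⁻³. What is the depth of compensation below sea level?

130000 m

ρ_ref D = ρ (D + h) → D (ρ_ref − ρ) = ρ h.
D = ρ h/(ρ_ref − ρ) = 2740 × 2380 m/(2790 − 2740) = 130000 m.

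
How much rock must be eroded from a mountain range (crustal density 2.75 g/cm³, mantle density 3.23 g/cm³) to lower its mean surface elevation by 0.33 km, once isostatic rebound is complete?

Net drop Δ = e − u = e − e ρ_c/ρ_m = e (ρ_m − ρ_c)/ρ_m.
e = Δ ρ_m/(ρ_m − ρ_c) = 0.33 km × 3.23/0.48 = 2.22 km.

2.22 km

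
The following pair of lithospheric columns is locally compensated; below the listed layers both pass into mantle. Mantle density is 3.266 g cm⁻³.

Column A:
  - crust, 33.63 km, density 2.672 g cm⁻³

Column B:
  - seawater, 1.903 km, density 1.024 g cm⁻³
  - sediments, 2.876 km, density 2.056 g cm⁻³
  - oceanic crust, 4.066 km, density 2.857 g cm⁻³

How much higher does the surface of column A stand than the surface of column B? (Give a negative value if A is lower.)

3.24 km

For any compensation level in the mantle, the mantle terms cancel and isostasy reduces to e = (Σt_A − Σt_B) − (Σ(ρt)_A − Σ(ρt)_B) / ρ_m.
Σt_A = 33.63 km; Σt_B = 8.845 km; Σ(ρt)_A = 89.85936; Σ(ρt)_B = 19.47829 (in km·g cm⁻³).
e = (33.63 − 8.845) − (89.85936 − 19.47829) / 3.266 = 3.24 km.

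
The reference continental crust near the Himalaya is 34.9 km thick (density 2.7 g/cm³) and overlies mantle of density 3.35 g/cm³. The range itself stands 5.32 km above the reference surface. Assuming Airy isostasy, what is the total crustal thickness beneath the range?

62.3 km

Root depth r = h ρ_c / (ρ_m − ρ_c) = 5.32 km × 2.7 / 0.65 = 22.1 km.
Total thickness = T + h + r = 34.9 km + 5.32 km + 22.1 km = 62.3 km.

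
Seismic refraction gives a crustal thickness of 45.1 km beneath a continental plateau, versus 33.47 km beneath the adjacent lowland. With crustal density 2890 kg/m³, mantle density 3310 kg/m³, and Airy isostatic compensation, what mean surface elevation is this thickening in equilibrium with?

1.48 km

Excess crust Δ = 45.1 km − 33.47 km = 11.63 km, split between elevation h and root r with h + r = Δ.
Airy balance ρ_c h = (ρ_m − ρ_c) r gives r = h ρ_c/(ρ_m − ρ_c), so h (1 + ρ_c/(ρ_m − ρ_c)) = Δ, i.e. h = Δ (ρ_m − ρ_c)/ρ_m.
h = 11.63 km × 420/3310 = 1.48 km.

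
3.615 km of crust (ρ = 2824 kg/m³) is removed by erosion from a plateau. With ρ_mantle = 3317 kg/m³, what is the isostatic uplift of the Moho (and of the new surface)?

3.08 km

Unloading: uplift u = e ρ_c/ρ_m = 3.615 km × 2824/3317 = 3.08 km.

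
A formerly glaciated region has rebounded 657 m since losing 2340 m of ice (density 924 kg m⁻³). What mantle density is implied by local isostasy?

ρ_m = ρ_ice t / u = 924 × 2340 m/657 m = 3290 kg m⁻³.

3290 kg m⁻³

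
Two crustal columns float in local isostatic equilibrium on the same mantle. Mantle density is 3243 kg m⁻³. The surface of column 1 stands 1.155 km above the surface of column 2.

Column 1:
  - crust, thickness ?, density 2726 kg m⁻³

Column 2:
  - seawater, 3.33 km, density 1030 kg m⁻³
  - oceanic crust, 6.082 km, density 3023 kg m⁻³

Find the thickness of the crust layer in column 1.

24.1 km

Take the compensation level at the base of the deeper column (depth z_c below the surface of column 1) and equate Σ ρ_i t_i down to z_c; mantle fills any gap and the z_c terms cancel.
Column 1: x×2726 + (z_c − 0 − x)×3243
Column 2: 1.155×0 + 3.33×1030 + 6.082×3023 + (z_c − 1.155 − 9.412)×3243
The z_c×3243 term appears on both sides and cancels. Collect the known terms of each column as K = Σ(ρt)_known − 3243 × (depth of known layers): K_1 = 0 − 3243×0 = 0; K_2 = 21815.786 − 3243×(1.155 + 9.412) = −12452.995.
Balance: K_1 − x×(3243 − 2726) = K_2, so x = (K_1 − K_2)/(3243 − 2726) = 12453/517 = 24.1 km.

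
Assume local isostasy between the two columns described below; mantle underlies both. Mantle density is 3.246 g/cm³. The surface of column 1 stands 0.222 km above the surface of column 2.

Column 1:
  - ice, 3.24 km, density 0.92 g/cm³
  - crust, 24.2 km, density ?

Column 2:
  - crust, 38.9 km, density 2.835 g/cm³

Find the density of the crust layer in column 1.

Take the compensation level at the base of the deeper column (depth z_c below the surface of column 1) and equate Σ ρ_i t_i down to z_c; mantle fills any gap and the z_c terms cancel.
Column 1: 3.24×0.92 + 24.2×ρ + (z_c − 27.44)×3.246
Column 2: 0.222×0 + 38.9×2.835 + (z_c − 0.222 − 38.9)×3.246
The z_c×3.246 term appears on both sides and cancels. Collect the known terms of each column as K = Σ(ρt)_known − 3.246 × (depth of known layers): K_1 = 2.9808 − 3.246×27.44 = −86.08944; K_2 = 110.2815 − 3.246×(0.222 + 38.9) = −16.708512.
Balance: K_1 + 24.2×ρ = K_2, so ρ = (K_2 − K_1)/24.2 = 69.3809/24.2 = 2.87 g/cm³.

2.87 g/cm³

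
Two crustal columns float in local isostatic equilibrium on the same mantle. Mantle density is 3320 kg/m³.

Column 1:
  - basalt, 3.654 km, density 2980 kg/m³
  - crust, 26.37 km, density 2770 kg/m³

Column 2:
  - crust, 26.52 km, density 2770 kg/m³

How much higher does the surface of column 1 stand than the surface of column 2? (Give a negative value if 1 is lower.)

0.349 km

For any compensation level in the mantle, the mantle terms cancel and isostasy reduces to e = (Σt_1 − Σt_2) − (Σ(ρt)_1 − Σ(ρt)_2) / ρ_m.
Σt_1 = 30.024 km; Σt_2 = 26.52 km; Σ(ρt)_1 = 83933.82; Σ(ρt)_2 = 73460.4 (in km·kg/m³).
e = (30.024 − 26.52) − (83933.82 − 73460.4) / 3320 = 0.349 km.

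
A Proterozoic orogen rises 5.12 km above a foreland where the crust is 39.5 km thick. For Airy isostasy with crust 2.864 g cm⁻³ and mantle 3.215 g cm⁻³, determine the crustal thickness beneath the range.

86.4 km

Root depth r = h ρ_c / (ρ_m − ρ_c) = 5.12 km × 2.864 / 0.351 = 41.78 km.
Total thickness = T + h + r = 39.5 km + 5.12 km + 41.78 km = 86.4 km.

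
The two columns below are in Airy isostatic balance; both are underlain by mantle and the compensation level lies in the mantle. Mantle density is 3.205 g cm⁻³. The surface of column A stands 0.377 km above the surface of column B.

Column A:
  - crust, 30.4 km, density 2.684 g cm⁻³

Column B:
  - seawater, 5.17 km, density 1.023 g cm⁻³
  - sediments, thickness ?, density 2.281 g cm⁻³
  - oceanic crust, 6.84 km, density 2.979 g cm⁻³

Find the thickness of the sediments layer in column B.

1.95 km

Take the compensation level at the base of the deeper column (depth z_c below the surface of column A) and equate Σ ρ_i t_i down to z_c; mantle fills any gap and the z_c terms cancel.
Column A: 30.4×2.684 + (z_c − 30.4)×3.205
Column B: 0.377×0 + 5.17×1.023 + x×2.281 + 6.84×2.979 + (z_c − 0.377 − 12.01 − x)×3.205
The z_c×3.205 term appears on both sides and cancels. Collect the known terms of each column as K = Σ(ρt)_known − 3.205 × (depth of known layers): K_A = 81.5936 − 3.205×30.4 = −15.8384; K_B = 25.66527 − 3.205×(0.377 + 12.01) = −14.035065.
Balance: K_A = K_B − x×(3.205 − 2.281), so x = (K_B − K_A)/(3.205 − 2.281) = 1.80333/0.924 = 1.95 km.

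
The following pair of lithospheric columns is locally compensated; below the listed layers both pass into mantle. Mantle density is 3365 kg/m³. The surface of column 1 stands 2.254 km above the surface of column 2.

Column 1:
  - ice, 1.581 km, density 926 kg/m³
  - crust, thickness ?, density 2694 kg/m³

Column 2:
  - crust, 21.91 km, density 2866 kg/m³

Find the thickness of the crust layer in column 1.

Take the compensation level at the base of the deeper column (depth z_c below the surface of column 1) and equate Σ ρ_i t_i down to z_c; mantle fills any gap and the z_c terms cancel.
Column 1: 1.581×926 + x×2694 + (z_c − 1.581 − x)×3365
Column 2: 2.254×0 + 21.91×2866 + (z_c − 2.254 − 21.91)×3365
The z_c×3365 term appears on both sides and cancels. Collect the known terms of each column as K = Σ(ρt)_known − 3365 × (depth of known layers): K_1 = 1464.006 − 3365×1.581 = −3856.059; K_2 = 62794.06 − 3365×(2.254 + 21.91) = −18517.8.
Balance: K_1 − x×(3365 − 2694) = K_2, so x = (K_1 − K_2)/(3365 − 2694) = 14661.7/671 = 21.9 km.

21.9 km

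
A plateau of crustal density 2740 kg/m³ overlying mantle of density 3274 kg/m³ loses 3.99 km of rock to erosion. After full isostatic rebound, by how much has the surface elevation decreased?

Rebound u = e ρ_c/ρ_m = 3.99 km × 2740/3274 = 3.339 km.
Net surface drop = e − u = 3.99 km − 3.339 km = e (ρ_m − ρ_c)/ρ_m = 0.651 km.

0.651 km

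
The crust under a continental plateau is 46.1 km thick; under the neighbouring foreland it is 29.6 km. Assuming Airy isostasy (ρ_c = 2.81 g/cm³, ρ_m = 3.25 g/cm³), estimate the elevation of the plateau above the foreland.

Excess crust Δ = 46.1 km − 29.6 km = 16.5 km, split between elevation h and root r with h + r = Δ.
Airy balance ρ_c h = (ρ_m − ρ_c) r gives r = h ρ_c/(ρ_m − ρ_c), so h (1 + ρ_c/(ρ_m − ρ_c)) = Δ, i.e. h = Δ (ρ_m − ρ_c)/ρ_m.
h = 16.5 km × 0.44/3.25 = 2.23 km.

2.23 km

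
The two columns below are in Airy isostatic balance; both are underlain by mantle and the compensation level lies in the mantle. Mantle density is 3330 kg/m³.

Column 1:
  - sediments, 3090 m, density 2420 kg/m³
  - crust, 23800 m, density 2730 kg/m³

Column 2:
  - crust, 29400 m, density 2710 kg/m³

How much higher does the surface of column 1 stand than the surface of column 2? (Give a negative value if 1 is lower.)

−341 m

For any compensation level in the mantle, the mantle terms cancel and isostasy reduces to e = (Σt_1 − Σt_2) − (Σ(ρt)_1 − Σ(ρt)_2) / ρ_m.
Σt_1 = 26890 m; Σt_2 = 29400 m; Σ(ρt)_1 = 72451800; Σ(ρt)_2 = 79674000 (in m·kg/m³).
e = (26890 − 29400) − (72451800 − 79674000) / 3330 = −341 m.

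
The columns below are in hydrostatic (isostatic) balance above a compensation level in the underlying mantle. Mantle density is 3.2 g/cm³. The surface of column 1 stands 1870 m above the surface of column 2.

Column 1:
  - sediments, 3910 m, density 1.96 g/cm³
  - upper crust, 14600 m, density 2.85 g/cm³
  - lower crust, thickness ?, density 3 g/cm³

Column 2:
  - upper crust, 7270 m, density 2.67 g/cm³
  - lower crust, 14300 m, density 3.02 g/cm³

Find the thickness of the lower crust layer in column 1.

Take the compensation level at the base of the deeper column (depth z_c below the surface of column 1) and equate Σ ρ_i t_i down to z_c; mantle fills any gap and the z_c terms cancel.
Column 1: 3910×1.96 + 14600×2.85 + x×3 + (z_c − 18510 − x)×3.2
Column 2: 1870×0 + 7270×2.67 + 14300×3.02 + (z_c − 1870 − 21570)×3.2
The z_c×3.2 term appears on both sides and cancels. Collect the known terms of each column as K = Σ(ρt)_known − 3.2 × (depth of known layers): K_1 = 49273.6 − 3.2×18510 = −9958.4; K_2 = 62596.9 − 3.2×(1870 + 21570) = −12411.1.
Balance: K_1 − x×(3.2 − 3) = K_2, so x = (K_1 − K_2)/(3.2 − 3) = 2452.7/0.2 = 12300 m.

12300 m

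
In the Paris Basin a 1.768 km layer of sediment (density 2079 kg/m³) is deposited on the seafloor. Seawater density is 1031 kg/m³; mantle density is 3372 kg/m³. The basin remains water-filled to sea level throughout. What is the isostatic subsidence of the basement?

0.791 km

Submarine loading: the sediment displaces seawater, and the subsidence is in turn flooded, so s (ρ_m − ρ_w) = t (ρ_sed − ρ_w).
s = 1.768 km × (2079 − 1031) / (3372 − 1031) = 0.791 km.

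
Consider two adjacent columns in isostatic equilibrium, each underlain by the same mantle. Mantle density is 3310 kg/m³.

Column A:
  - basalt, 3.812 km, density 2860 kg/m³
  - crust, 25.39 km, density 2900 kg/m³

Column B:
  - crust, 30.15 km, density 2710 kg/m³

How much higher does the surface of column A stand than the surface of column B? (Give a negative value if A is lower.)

−1.8 km

For any compensation level in the mantle, the mantle terms cancel and isostasy reduces to e = (Σt_A − Σt_B) − (Σ(ρt)_A − Σ(ρt)_B) / ρ_m.
Σt_A = 29.202 km; Σt_B = 30.15 km; Σ(ρt)_A = 84533.32; Σ(ρt)_B = 81706.5 (in km·kg/m³).
e = (29.202 − 30.15) − (84533.32 − 81706.5) / 3310 = −1.8 km.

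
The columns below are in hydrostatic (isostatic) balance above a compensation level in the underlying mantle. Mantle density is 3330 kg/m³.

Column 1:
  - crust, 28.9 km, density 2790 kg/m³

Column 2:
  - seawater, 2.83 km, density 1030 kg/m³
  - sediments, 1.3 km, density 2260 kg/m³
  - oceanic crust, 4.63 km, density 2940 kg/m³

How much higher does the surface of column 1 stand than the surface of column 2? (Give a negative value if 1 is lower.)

1.77 km

For any compensation level in the mantle, the mantle terms cancel and isostasy reduces to e = (Σt_1 − Σt_2) − (Σ(ρt)_1 − Σ(ρt)_2) / ρ_m.
Σt_1 = 28.9 km; Σt_2 = 8.76 km; Σ(ρt)_1 = 80631; Σ(ρt)_2 = 19465.1 (in km·kg/m³).
e = (28.9 − 8.76) − (80631 − 19465.1) / 3330 = 1.77 km.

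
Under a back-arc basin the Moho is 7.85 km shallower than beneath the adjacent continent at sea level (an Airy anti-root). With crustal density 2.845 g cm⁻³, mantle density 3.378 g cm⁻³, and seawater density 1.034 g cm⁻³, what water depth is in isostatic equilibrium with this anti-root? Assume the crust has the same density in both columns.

2.31 km

Replacing a thickness d of crust by seawater at the top must be balanced by replacing crust with mantle at the base: d (ρ_c − ρ_w) = a (ρ_m − ρ_c).
d = a (ρ_m − ρ_c)/(ρ_c − ρ_w) = 7.85 km × 0.533/1.811 = 2.31 km.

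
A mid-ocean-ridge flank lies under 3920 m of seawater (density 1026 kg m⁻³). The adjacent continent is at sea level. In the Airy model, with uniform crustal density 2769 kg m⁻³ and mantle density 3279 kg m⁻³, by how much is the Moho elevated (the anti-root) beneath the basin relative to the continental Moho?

By Archimedes' principle applied to the lithosphere: replacing crust with seawater at the top is compensated by replacing crust with mantle at the base: d (ρ_c − ρ_w) = a (ρ_m − ρ_c).
a = d (ρ_c − ρ_w)/(ρ_m − ρ_c) = 3920 m × 1743/510 = 13400 m.

13400 m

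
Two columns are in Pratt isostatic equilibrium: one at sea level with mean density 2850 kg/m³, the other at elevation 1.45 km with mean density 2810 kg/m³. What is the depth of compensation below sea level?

ρ_ref D = ρ (D + h) → D (ρ_ref − ρ) = ρ h.
D = ρ h/(ρ_ref − ρ) = 2810 × 1.45 km/(2850 − 2810) = 102 km.

102 km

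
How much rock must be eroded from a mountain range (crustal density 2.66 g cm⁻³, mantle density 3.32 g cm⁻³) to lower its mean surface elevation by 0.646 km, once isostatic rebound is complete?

3.25 km

Net drop Δ = e − u = e − e ρ_c/ρ_m = e (ρ_m − ρ_c)/ρ_m.
e = Δ ρ_m/(ρ_m − ρ_c) = 0.646 km × 3.32/0.66 = 3.25 km.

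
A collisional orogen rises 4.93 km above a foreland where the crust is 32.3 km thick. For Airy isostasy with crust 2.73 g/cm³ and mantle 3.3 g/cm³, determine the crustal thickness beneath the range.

60.8 km

Root depth r = h ρ_c / (ρ_m − ρ_c) = 4.93 km × 2.73 / 0.57 = 23.61 km.
Total thickness = T + h + r = 32.3 km + 4.93 km + 23.61 km = 60.8 km.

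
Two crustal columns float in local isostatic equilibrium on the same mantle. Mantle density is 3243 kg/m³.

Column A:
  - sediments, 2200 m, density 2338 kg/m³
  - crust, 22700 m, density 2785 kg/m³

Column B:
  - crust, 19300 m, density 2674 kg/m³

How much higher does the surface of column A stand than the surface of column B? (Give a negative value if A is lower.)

434 m

For any compensation level in the mantle, the mantle terms cancel and isostasy reduces to e = (Σt_A − Σt_B) − (Σ(ρt)_A − Σ(ρt)_B) / ρ_m.
Σt_A = 24900 m; Σt_B = 19300 m; Σ(ρt)_A = 68363100; Σ(ρt)_B = 51608200 (in m·kg/m³).
e = (24900 − 19300) − (68363100 − 51608200) / 3243 = 434 m.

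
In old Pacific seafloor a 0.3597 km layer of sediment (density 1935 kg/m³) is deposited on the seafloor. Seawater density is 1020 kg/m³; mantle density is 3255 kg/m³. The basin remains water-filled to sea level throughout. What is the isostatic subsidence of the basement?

0.147 km

Submarine loading: the sediment displaces seawater, and the subsidence is in turn flooded, so s (ρ_m − ρ_w) = t (ρ_sed − ρ_w).
s = 0.3597 km × (1935 − 1020) / (3255 − 1020) = 0.147 km.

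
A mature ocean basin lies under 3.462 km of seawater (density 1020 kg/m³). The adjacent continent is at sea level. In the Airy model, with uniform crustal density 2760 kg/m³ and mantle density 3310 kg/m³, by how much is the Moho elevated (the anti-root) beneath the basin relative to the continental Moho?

11 km

Balancing pressure at the compensation depth: replacing crust with seawater at the top is compensated by replacing crust with mantle at the base: d (ρ_c − ρ_w) = a (ρ_m − ρ_c).
a = d (ρ_c − ρ_w)/(ρ_m − ρ_c) = 3.462 km × 1740/550 = 11 km.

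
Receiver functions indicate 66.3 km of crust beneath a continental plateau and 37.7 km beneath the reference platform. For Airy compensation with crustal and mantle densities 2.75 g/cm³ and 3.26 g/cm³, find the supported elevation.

4.47 km

Excess crust Δ = 66.3 km − 37.7 km = 28.6 km, split between elevation h and root r with h + r = Δ.
Airy balance ρ_c h = (ρ_m − ρ_c) r gives r = h ρ_c/(ρ_m − ρ_c), so h (1 + ρ_c/(ρ_m − ρ_c)) = Δ, i.e. h = Δ (ρ_m − ρ_c)/ρ_m.
h = 28.6 km × 0.51/3.26 = 4.47 km.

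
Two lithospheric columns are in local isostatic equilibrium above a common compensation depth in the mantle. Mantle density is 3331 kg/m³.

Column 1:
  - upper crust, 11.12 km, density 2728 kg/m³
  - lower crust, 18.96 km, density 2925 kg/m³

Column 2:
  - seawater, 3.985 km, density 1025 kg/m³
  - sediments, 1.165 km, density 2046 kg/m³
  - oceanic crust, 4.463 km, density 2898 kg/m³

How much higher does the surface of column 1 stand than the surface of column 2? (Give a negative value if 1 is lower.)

For any compensation level in the mantle, the mantle terms cancel and isostasy reduces to e = (Σt_1 − Σt_2) − (Σ(ρt)_1 − Σ(ρt)_2) / ρ_m.
Σt_1 = 30.08 km; Σt_2 = 9.613 km; Σ(ρt)_1 = 85793.36; Σ(ρt)_2 = 19401.989 (in km·kg/m³).
e = (30.08 − 9.613) − (85793.36 − 19401.989) / 3331 = 0.536 km.

0.536 km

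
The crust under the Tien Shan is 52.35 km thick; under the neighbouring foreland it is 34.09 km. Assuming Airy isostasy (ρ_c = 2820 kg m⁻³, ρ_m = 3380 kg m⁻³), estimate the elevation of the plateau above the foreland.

3.03 km

Excess crust Δ = 52.35 km − 34.09 km = 18.26 km, split between elevation h and root r with h + r = Δ.
Airy balance ρ_c h = (ρ_m − ρ_c) r gives r = h ρ_c/(ρ_m − ρ_c), so h (1 + ρ_c/(ρ_m − ρ_c)) = Δ, i.e. h = Δ (ρ_m − ρ_c)/ρ_m.
h = 18.26 km × 560/3380 = 3.03 km.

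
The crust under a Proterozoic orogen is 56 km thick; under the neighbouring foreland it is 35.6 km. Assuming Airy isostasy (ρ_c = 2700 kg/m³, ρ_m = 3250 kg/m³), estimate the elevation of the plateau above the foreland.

Excess crust Δ = 56 km − 35.6 km = 20.4 km, split between elevation h and root r with h + r = Δ.
Airy balance ρ_c h = (ρ_m − ρ_c) r gives r = h ρ_c/(ρ_m − ρ_c), so h (1 + ρ_c/(ρ_m − ρ_c)) = Δ, i.e. h = Δ (ρ_m − ρ_c)/ρ_m.
h = 20.4 km × 550/3250 = 3.45 km.

3.45 km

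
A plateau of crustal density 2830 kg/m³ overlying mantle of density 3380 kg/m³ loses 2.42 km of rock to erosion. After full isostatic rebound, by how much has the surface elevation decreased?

Rebound u = e ρ_c/ρ_m = 2.42 km × 2830/3380 = 2.026 km.
Net surface drop = e − u = 2.42 km − 2.026 km = e (ρ_m − ρ_c)/ρ_m = 0.394 km.

0.394 km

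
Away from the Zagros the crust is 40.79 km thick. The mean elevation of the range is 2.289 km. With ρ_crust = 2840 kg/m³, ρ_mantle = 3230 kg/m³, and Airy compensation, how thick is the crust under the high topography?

Root depth r = h ρ_c / (ρ_m − ρ_c) = 2.289 km × 2840 / 390 = 16.67 km.
Total thickness = T + h + r = 40.79 km + 2.289 km + 16.67 km = 59.7 km.

59.7 km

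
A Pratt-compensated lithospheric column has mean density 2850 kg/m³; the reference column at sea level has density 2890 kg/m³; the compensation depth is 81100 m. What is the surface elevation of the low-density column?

1140 m

ρ_ref D = ρ (D + h) → h = D (ρ_ref − ρ)/ρ.
h = 81100 m × (2890 − 2850)/2850 = 1140 m.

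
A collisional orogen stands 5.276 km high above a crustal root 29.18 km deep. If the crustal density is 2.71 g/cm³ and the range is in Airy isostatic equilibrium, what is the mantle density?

Airy balance: ρ_c h = (ρ_m − ρ_c) r → ρ_m = ρ_c (1 + h/r).
ρ_m = 2.71 × (1 + 5.276 km/29.18 km) = 3.2 g/cm³.

3.2 g/cm³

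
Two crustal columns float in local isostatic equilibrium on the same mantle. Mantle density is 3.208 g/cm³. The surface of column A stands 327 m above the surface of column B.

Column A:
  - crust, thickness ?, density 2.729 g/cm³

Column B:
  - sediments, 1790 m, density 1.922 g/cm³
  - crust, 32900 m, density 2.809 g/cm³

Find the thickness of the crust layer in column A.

34400 m

Take the compensation level at the base of the deeper column (depth z_c below the surface of column A) and equate Σ ρ_i t_i down to z_c; mantle fills any gap and the z_c terms cancel.
Column A: x×2.729 + (z_c − 0 − x)×3.208
Column B: 327×0 + 1790×1.922 + 32900×2.809 + (z_c − 327 − 34690)×3.208
The z_c×3.208 term appears on both sides and cancels. Collect the known terms of each column as K = Σ(ρt)_known − 3.208 × (depth of known layers): K_A = 0 − 3.208×0 = 0; K_B = 95856.48 − 3.208×(327 + 34690) = −16478.056.
Balance: K_A − x×(3.208 − 2.729) = K_B, so x = (K_A − K_B)/(3.208 − 2.729) = 16478.1/0.479 = 34400 m.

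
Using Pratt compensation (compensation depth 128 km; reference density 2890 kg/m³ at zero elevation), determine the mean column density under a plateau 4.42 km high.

Pratt balance: ρ_ref D = ρ (D + h).
ρ = ρ_ref D/(D + h) = 2890 × 128 km/(128 km + 4.42 km) = 2790 kg/m³.

2790 kg/m³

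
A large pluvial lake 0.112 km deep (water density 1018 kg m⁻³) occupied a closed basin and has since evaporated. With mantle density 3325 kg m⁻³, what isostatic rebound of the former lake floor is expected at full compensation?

0.0343 km

u = d ρ_w/ρ_m = 0.112 km × 1018/3325 = 0.0343 km.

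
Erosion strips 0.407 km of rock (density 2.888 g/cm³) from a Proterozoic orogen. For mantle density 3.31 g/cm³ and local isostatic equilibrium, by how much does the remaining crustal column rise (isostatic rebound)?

0.355 km

Unloading: uplift u = e ρ_c/ρ_m = 0.407 km × 2.888/3.31 = 0.355 km.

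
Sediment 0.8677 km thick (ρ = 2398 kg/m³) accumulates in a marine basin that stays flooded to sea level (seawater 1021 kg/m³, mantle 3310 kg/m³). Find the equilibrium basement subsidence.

Submarine loading: the sediment displaces seawater, and the subsidence is in turn flooded, so s (ρ_m − ρ_w) = t (ρ_sed − ρ_w).
s = 0.8677 km × (2398 − 1021) / (3310 − 1021) = 0.522 km.

0.522 km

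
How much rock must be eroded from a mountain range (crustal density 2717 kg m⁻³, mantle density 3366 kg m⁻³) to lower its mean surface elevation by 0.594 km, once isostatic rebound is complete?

Net drop Δ = e − u = e − e ρ_c/ρ_m = e (ρ_m − ρ_c)/ρ_m.
e = Δ ρ_m/(ρ_m − ρ_c) = 0.594 km × 3366/649 = 3.08 km.

3.08 km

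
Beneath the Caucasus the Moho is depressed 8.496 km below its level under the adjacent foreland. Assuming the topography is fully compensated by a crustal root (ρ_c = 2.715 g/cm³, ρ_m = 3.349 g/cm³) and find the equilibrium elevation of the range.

1.98 km

Isostatic balance requires: ρ_c h = (ρ_m − ρ_c) r.
h = r (ρ_m − ρ_c) / ρ_c = 8.496 km × (3.349 − 2.715) / 2.715 = 1.98 km.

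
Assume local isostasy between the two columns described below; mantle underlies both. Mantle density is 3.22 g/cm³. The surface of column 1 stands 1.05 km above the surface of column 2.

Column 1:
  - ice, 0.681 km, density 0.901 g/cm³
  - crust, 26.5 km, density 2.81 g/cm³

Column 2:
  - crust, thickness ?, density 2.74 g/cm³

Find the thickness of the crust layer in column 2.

18.9 km

Take the compensation level at the base of the deeper column (depth z_c below the surface of column 1) and equate Σ ρ_i t_i down to z_c; mantle fills any gap and the z_c terms cancel.
Column 1: 0.681×0.901 + 26.5×2.81 + (z_c − 27.181)×3.22
Column 2: 1.05×0 + x×2.74 + (z_c − 1.05 − 0 − x)×3.22
The z_c×3.22 term appears on both sides and cancels. Collect the known terms of each column as K = Σ(ρt)_known − 3.22 × (depth of known layers): K_1 = 75.078581 − 3.22×27.181 = −12.444239; K_2 = 0 − 3.22×(1.05 + 0) = −3.381.
Balance: K_1 = K_2 − x×(3.22 − 2.74), so x = (K_2 − K_1)/(3.22 − 2.74) = 9.06324/0.48 = 18.9 km.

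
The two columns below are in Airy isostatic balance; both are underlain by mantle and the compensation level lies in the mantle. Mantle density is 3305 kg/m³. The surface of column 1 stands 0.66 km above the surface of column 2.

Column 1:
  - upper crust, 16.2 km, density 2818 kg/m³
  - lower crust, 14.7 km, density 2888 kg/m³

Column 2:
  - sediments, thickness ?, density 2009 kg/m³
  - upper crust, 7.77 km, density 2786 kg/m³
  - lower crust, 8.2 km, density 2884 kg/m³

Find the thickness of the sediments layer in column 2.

Take the compensation level at the base of the deeper column (depth z_c below the surface of column 1) and equate Σ ρ_i t_i down to z_c; mantle fills any gap and the z_c terms cancel.
Column 1: 16.2×2818 + 14.7×2888 + (z_c − 30.9)×3305
Column 2: 0.66×0 + x×2009 + 7.77×2786 + 8.2×2884 + (z_c − 0.66 − 15.97 − x)×3305
The z_c×3305 term appears on both sides and cancels. Collect the known terms of each column as K = Σ(ρt)_known − 3305 × (depth of known layers): K_1 = 88105.2 − 3305×30.9 = −14019.3; K_2 = 45296.02 − 3305×(0.66 + 15.97) = −9666.13.
Balance: K_1 = K_2 − x×(3305 − 2009), so x = (K_2 − K_1)/(3305 − 2009) = 4353.17/1296 = 3.36 km.

3.36 km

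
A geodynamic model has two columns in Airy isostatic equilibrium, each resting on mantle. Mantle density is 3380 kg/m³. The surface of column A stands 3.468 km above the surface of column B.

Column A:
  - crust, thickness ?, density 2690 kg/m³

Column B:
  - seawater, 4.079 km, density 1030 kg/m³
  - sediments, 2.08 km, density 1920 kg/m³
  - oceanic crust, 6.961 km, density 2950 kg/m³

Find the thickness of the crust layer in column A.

39.6 km

Take the compensation level at the base of the deeper column (depth z_c below the surface of column A) and equate Σ ρ_i t_i down to z_c; mantle fills any gap and the z_c terms cancel.
Column A: x×2690 + (z_c − 0 − x)×3380
Column B: 3.468×0 + 4.079×1030 + 2.08×1920 + 6.961×2950 + (z_c − 3.468 − 13.12)×3380
The z_c×3380 term appears on both sides and cancels. Collect the known terms of each column as K = Σ(ρt)_known − 3380 × (depth of known layers): K_A = 0 − 3380×0 = 0; K_B = 28729.92 − 3380×(3.468 + 13.12) = −27337.52.
Balance: K_A − x×(3380 − 2690) = K_B, so x = (K_A − K_B)/(3380 − 2690) = 27337.5/690 = 39.6 km.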